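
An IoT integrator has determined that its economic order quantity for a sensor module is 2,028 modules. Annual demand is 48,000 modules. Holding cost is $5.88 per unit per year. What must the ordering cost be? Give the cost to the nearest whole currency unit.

S ≈ $252

Squaring Q* = √(2DS/H) gives Q*² = 2DS/H.
From Q* = √(2DS/H): S = Q*²H / (2D) = 2,028² × 5.88 / (2 × 48,000) = 251.9080.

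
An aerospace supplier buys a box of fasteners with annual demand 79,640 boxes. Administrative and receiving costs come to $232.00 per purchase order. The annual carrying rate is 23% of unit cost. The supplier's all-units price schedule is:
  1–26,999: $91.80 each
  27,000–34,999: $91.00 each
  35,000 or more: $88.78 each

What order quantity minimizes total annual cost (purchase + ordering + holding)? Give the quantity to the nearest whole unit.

Q* ≈ 1,323 boxes

Holding cost per unit per year at price C is H = 0.23·C.
Evaluate total cost at each tier's feasible EOQ or, if the EOQ is below the tier, at the tier's minimum quantity.
EOQ at $91.80 = 1322.9 (feasible in tier 1): TC = 79,640×$91.80 + (79,640/1322.9)×232 + (1322.9/2)×0.23×$91.80 = $7,338,884.50.
EOQ at $91.00 = 1328.7 < 27000, so use break Q=27000: TC = 79,640×$91.00 + (79,640/27000.0)×232 + (27000.0/2)×0.23×$91.00 = $7,530,479.31.
EOQ at $88.78 = 1345.3 < 35000, so use break Q=35000: TC = 79,640×$88.78 + (79,640/35000.0)×232 + (35000.0/2)×0.23×$88.78 = $7,428,306.60.
Lowest total cost is $7,338,884.50 at Q = 1322.9.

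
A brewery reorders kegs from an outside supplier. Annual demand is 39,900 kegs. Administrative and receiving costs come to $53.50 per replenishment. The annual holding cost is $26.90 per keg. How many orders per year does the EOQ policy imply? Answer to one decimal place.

N ≈ 100.2 orders per year

EOQ = √(2DS/H) = √(2 × 39,900 × 53.5 / 26.9) ≈ 398.38.
Orders per year = D / Q* = 39,900 / 398.38 ≈ 100.155.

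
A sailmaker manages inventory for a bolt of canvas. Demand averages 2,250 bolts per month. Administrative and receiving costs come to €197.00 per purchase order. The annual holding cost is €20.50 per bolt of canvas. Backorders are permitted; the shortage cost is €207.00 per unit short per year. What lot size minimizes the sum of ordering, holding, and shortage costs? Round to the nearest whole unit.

Q* ≈ 755 bolts

Annual demand D = 2,250 × 12 = 27,000.
With planned backorders, Q* = √(2DS/H) · √((H+B)/B).
√(2DS/H) = √(2 × 27,000 × 197 / 20.5) = 720.366.
√((H+B)/B) = √((20.5+207)/207) = 1.0483.
Q* ≈ 755.194.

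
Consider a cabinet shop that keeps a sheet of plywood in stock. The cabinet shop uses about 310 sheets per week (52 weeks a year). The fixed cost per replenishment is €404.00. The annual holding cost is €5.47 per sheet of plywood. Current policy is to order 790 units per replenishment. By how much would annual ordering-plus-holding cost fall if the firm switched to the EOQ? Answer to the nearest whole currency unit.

Extra cost ≈ €1,964 per year

Annual demand D = 310 × 52 = 16,120.
EOQ = √(2DS/H) = √(2 × 16,120 × 404 / 5.47) ≈ 1543.10.
Cost at Q* = (D/Q*)S + (Q*/2)H = √(2DSH) ≈ €8,440.77.
Cost at Q = 790: (16,120/790)×404 + (790/2)×5.47 = €8,243.65 + €2,160.65 = €10,404.30.
Excess = €10,404.30 − €8,440.77 = €1,963.53.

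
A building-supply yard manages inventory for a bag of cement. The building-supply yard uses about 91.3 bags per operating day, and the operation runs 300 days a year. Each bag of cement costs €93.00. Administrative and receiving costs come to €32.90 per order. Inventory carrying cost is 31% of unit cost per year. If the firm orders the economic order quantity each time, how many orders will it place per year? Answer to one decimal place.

N ≈ 109.5 orders per year

Annual demand D = 91.3 × 300 = 27,390.
Holding cost H = 0.31 × €93.00 = €28.8300 per unit per year.
EOQ = √(2DS/H) = √(2 × 27,390 × 32.9 / 28.83) ≈ 250.03.
Orders per year = D / Q* = 27,390 / 250.03 ≈ 109.548.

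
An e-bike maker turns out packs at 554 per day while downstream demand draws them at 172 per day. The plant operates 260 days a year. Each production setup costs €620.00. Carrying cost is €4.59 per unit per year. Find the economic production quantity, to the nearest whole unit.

Q* ≈ 4,186 packs

Annual demand D = 172 × 260 = 44,720.
Production build-up factor (1 − d/p) = 1 − 172/554 = 0.6895.
Q* = √(2DS / (H(1 − d/p))) = √(2 × 44,720 × 620 / (4.59 × 0.6895)).
= √(55,452,800 / 3.1649) ≈ 4185.801.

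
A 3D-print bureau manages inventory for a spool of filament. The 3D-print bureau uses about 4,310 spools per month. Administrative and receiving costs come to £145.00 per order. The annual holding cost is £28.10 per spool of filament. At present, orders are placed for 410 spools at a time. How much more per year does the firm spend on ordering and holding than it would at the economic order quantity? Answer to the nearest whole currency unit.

Annual demand D = 4,310 × 12 = 51,720.
EOQ = √(2DS/H) = √(2 × 51,720 × 145 / 28.1) ≈ 730.59.
Cost at Q* = (D/Q*)S + (Q*/2)H = √(2DSH) ≈ £20,529.64.
Cost at Q = 410: (51,720/410)×145 + (410/2)×28.1 = £18,291.22 + £5,760.50 = £24,051.72.
Excess = £24,051.72 − £20,529.64 = £3,522.08.

Extra cost ≈ £3,522 per year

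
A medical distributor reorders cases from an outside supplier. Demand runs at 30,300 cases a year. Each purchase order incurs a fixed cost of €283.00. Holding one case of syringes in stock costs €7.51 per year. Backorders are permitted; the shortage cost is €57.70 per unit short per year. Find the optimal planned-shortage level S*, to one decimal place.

S* ≈ 185.0 cases

With planned backorders, Q* = √(2DS/H) · √((H+B)/B).
√(2DS/H) = √(2 × 30,300 × 283 / 7.51) = 1511.157.
√((H+B)/B) = √((7.51+57.7)/57.7) = 1.0631.
Q* ≈ 1606.493.
S* = Q* · H/(H+B) = 1606.493 × 7.51/65.21 ≈ 185.014.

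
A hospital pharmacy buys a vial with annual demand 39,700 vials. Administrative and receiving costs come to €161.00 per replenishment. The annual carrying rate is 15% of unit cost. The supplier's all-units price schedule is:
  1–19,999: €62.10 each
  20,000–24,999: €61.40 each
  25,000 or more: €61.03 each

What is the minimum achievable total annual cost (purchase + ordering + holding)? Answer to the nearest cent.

TC* ≈ €2,476,282.26

Holding cost per unit per year at price C is H = 0.15·C.
Evaluate total cost at each tier's feasible EOQ or, if the EOQ is below the tier, at the tier's minimum quantity.
EOQ at €62.10 = 1171.5 (feasible in tier 1): TC = 39,700×€62.10 + (39,700/1171.5)×161 + (1171.5/2)×0.15×€62.10 = €2,476,282.26.
EOQ at €61.40 = 1178.1 < 20000, so use break Q=20000: TC = 39,700×€61.40 + (39,700/20000.0)×161 + (20000.0/2)×0.15×€61.40 = €2,529,999.58.
EOQ at €61.03 = 1181.7 < 25000, so use break Q=25000: TC = 39,700×€61.03 + (39,700/25000.0)×161 + (25000.0/2)×0.15×€61.03 = €2,537,577.92.
Lowest total cost among the candidates is at Q = 1171.5.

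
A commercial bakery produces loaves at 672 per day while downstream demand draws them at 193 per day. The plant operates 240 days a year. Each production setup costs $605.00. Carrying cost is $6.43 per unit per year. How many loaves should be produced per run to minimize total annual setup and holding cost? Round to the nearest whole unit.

Annual demand D = 193 × 240 = 46,320.
Production build-up factor (1 − d/p) = 1 − 193/672 = 0.7128.
Q* = √(2DS / (H(1 − d/p))) = √(2 × 46,320 × 605 / (6.43 × 0.7128)).
= √(56,047,200 / 4.5833) ≈ 3496.941.

Q* ≈ 3,497 loaves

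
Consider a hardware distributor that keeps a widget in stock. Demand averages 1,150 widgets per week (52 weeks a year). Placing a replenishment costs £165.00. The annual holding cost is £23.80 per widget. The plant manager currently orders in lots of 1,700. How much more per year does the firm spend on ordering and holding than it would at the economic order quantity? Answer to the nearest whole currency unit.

Extra cost ≈ £4,362 per year

Annual demand D = 1,150 × 52 = 59,800.
EOQ = √(2DS/H) = √(2 × 59,800 × 165 / 23.8) ≈ 910.58.
Cost at Q* = (D/Q*)S + (Q*/2)H = √(2DSH) ≈ £21,671.85.
Cost at Q = 1,700: (59,800/1,700)×165 + (1,700/2)×23.8 = £5,804.12 + £20,230.00 = £26,034.12.
Excess = £26,034.12 − £21,671.85 = £4,362.26.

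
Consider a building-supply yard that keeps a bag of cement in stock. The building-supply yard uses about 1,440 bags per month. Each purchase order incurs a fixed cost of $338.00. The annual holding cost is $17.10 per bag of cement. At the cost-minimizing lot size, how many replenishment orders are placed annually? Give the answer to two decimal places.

N ≈ 20.91 orders per year

Annual demand D = 1,440 × 12 = 17,280.
EOQ = √(2DS/H) = √(2 × 17,280 × 338 / 17.1) ≈ 826.51.
Orders per year = D / Q* = 17,280 / 826.51 ≈ 20.907.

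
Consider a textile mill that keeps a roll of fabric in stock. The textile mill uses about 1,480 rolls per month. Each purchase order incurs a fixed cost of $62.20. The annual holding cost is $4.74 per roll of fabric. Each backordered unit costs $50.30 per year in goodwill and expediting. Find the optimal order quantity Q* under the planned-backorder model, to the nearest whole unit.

Annual demand D = 1,480 × 12 = 17,760.
With planned backorders, Q* = √(2DS/H) · √((H+B)/B).
√(2DS/H) = √(2 × 17,760 × 62.2 / 4.74) = 682.720.
√((H+B)/B) = √((4.74+50.3)/50.3) = 1.0461.
Q* ≈ 714.164.

Q* ≈ 714 rolls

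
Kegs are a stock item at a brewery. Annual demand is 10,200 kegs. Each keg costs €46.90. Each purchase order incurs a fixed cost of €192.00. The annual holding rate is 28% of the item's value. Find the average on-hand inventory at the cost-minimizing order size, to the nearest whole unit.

Average inventory ≈ 273 kegs

Holding cost H = 0.28 × €46.90 = €13.1320 per unit per year.
EOQ = √(2DS/H) = √(2 × 10,200 × 192 / 13.132) ≈ 546.14.
Average inventory = Q*/2 ≈ 546.14 / 2 = 273.068.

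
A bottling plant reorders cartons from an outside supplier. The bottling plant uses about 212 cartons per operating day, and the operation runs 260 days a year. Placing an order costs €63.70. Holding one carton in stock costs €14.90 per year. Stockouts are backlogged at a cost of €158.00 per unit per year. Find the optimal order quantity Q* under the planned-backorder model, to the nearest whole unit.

Annual demand D = 212 × 260 = 55,120.
With planned backorders, Q* = √(2DS/H) · √((H+B)/B).
√(2DS/H) = √(2 × 55,120 × 63.7 / 14.9) = 686.509.
√((H+B)/B) = √((14.9+158)/158) = 1.0461.
Q* ≈ 718.150.

Q* ≈ 718 cartons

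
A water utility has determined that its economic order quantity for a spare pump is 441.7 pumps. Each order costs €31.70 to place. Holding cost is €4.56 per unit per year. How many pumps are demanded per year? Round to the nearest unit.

D ≈ 14,032 pumps per year

The basic EOQ model gives Q* = √(2DS/H); rearrange for the unknown.
From Q* = √(2DS/H): D = Q*²H / (2S) = 441.7² × 4.56 / (2 × 31.7) = 14032.349.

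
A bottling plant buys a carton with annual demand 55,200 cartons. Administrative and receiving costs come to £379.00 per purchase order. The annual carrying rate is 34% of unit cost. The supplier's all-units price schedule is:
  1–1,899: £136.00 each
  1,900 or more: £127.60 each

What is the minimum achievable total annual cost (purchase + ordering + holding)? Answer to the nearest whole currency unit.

TC* ≈ £7,095,746

Holding cost per unit per year at price C is H = 0.34·C.
For each price level, check whether its EOQ is feasible; otherwise the best quantity at that price is the breakpoint.
EOQ at £136.00 = 951.3 (feasible in tier 1): TC = 55,200×£136.00 + (55,200/951.3)×379 + (951.3/2)×0.34×£136.00 = £7,551,185.86.
EOQ at £127.60 = 982.1 < 1900, so use break Q=1900: TC = 55,200×£127.60 + (55,200/1900.0)×379 + (1900.0/2)×0.34×£127.60 = £7,095,745.75.
Lowest total cost among the candidates is at Q = 1900.0.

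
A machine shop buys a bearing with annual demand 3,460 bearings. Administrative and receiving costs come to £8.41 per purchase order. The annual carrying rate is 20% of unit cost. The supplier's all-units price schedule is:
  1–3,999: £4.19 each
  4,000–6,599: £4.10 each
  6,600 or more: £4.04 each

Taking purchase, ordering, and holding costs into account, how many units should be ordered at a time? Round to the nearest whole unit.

Holding cost per unit per year at price C is H = 0.20·C.
Candidates are each tier's EOQ (if it falls in that tier) and each price-break quantity.
EOQ at £4.19 = 263.5 (feasible in tier 1): TC = 3,460×£4.19 + (3,460/263.5)×8.41 + (263.5/2)×0.20×£4.19 = £14,718.24.
EOQ at £4.10 = 266.4 < 4000, so use break Q=4000: TC = 3,460×£4.10 + (3,460/4000.0)×8.41 + (4000.0/2)×0.20×£4.10 = £15,833.27.
EOQ at £4.04 = 268.4 < 6600, so use break Q=6600: TC = 3,460×£4.04 + (3,460/6600.0)×8.41 + (6600.0/2)×0.20×£4.04 = £16,649.21.
Lowest total cost is £14,718.24 at Q = 263.5.

Q* ≈ 264 bearings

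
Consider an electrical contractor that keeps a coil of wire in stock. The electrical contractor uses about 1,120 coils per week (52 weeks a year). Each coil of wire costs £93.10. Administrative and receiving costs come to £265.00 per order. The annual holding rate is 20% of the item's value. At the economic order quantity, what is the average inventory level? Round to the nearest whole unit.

Average inventory ≈ 644 coils

Annual demand D = 1,120 × 52 = 58,240.
Holding cost H = 0.20 × £93.10 = £18.6200 per unit per year.
The optimal lot size = √(2DS/H) = √(2 × 58,240 × 265 / 18.62) ≈ 1287.53.
Average inventory = Q*/2 ≈ 1287.53 / 2 = 643.767.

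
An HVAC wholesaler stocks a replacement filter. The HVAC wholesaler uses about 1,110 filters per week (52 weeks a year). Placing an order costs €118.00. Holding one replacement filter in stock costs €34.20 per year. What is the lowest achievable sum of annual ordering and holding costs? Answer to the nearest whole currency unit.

TC* ≈ €21,584

Annual demand D = 1,110 × 52 = 57,720.
Q* = √(2DS/H) = √(2 × 57,720 × 118 / 34.2) ≈ 631.11.
At Q*, ordering cost (D/Q*)S equals holding cost (Q*/2)H, each = √(DSH/2).
Minimum total = √(2DSH) = √(2 × 57,720 × 118 × 34.2) ≈ 21584.014.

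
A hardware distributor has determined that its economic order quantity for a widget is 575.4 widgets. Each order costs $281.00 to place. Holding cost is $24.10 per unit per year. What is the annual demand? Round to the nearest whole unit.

D ≈ 14,198 widgets per year

Invert the EOQ relation Q*² = 2DS/H.
From Q* = √(2DS/H): D = Q*²H / (2S) = 575.4² × 24.1 / (2 × 281) = 14197.780.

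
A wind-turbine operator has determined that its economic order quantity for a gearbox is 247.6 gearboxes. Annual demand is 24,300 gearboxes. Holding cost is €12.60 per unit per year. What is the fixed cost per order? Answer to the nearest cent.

Squaring Q* = √(2DS/H) gives Q*² = 2DS/H.
From Q* = √(2DS/H): S = Q*²H / (2D) = 247.6² × 12.6 / (2 × 24,300) = 15.8941.

S ≈ €15.89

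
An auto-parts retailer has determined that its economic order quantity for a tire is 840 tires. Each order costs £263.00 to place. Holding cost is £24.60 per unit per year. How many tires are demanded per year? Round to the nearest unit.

Squaring Q* = √(2DS/H) gives Q*² = 2DS/H.
From Q* = √(2DS/H): D = Q*²H / (2S) = 840² × 24.6 / (2 × 263) = 32999.544.

D ≈ 33,000 tires per year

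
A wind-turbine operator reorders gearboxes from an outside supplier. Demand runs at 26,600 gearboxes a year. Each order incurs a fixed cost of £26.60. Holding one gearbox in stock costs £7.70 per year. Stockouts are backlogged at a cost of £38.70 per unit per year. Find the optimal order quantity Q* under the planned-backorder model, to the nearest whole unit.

Q* ≈ 469 gearboxes

With planned backorders, Q* = √(2DS/H) · √((H+B)/B).
√(2DS/H) = √(2 × 26,600 × 26.6 / 7.7) = 428.698.
√((H+B)/B) = √((7.7+38.7)/38.7) = 1.0950.
Q* ≈ 469.413.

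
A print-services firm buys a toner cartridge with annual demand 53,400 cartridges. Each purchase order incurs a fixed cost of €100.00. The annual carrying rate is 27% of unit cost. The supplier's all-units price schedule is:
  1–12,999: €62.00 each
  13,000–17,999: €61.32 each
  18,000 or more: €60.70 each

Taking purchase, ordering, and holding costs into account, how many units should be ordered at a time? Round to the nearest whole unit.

Q* ≈ 799 cartridges

Holding cost per unit per year at price C is H = 0.27·C.
Evaluate total cost at each tier's feasible EOQ or, if the EOQ is below the tier, at the tier's minimum quantity.
EOQ at €62.00 = 798.7 (feasible in tier 1): TC = 53,400×€62.00 + (53,400/798.7)×100 + (798.7/2)×0.27×€62.00 = €3,324,170.98.
EOQ at €61.32 = 803.2 < 13000, so use break Q=13000: TC = 53,400×€61.32 + (53,400/13000.0)×100 + (13000.0/2)×0.27×€61.32 = €3,382,515.37.
EOQ at €60.70 = 807.3 < 18000, so use break Q=18000: TC = 53,400×€60.70 + (53,400/18000.0)×100 + (18000.0/2)×0.27×€60.70 = €3,389,177.67.
Lowest total cost is €3,324,170.98 at Q = 798.7.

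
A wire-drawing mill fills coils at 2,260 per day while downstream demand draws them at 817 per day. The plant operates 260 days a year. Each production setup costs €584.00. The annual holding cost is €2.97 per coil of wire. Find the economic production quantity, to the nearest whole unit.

Annual demand D = 817 × 260 = 212,420.
Production build-up factor (1 − d/p) = 1 − 817/2,260 = 0.6385.
Q* = √(2DS / (H(1 − d/p))) = √(2 × 212,420 × 584 / (2.97 × 0.6385)).
= √(248,106,560 / 1.8963) ≈ 11438.312.

Q* ≈ 11,438 coils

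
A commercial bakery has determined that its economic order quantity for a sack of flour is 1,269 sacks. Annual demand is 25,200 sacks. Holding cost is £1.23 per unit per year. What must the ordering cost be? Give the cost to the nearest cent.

Invert the EOQ relation Q*² = 2DS/H.
From Q* = √(2DS/H): S = Q*²H / (2D) = 1,269² × 1.23 / (2 × 25,200) = 39.3005.

S ≈ £39.30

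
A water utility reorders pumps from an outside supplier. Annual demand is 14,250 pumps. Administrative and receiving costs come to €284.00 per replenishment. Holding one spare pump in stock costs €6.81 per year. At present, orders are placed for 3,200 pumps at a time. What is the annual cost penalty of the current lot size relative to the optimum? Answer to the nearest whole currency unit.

Extra cost ≈ €4,736 per year

EOQ = √(2DS/H) = √(2 × 14,250 × 284 / 6.81) ≈ 1090.20.
Cost at Q* = (D/Q*)S + (Q*/2)H = √(2DSH) ≈ €7,424.29.
Cost at Q = 3,200: (14,250/3,200)×284 + (3,200/2)×6.81 = €1,264.69 + €10,896.00 = €12,160.69.
Excess = €12,160.69 − €7,424.29 = €4,736.39.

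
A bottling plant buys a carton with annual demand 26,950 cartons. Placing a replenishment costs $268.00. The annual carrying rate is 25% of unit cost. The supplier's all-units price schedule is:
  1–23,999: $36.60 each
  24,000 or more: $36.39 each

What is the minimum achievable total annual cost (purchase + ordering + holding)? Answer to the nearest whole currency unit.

Holding cost per unit per year at price C is H = 0.25·C.
Evaluate total cost at each tier's feasible EOQ or, if the EOQ is below the tier, at the tier's minimum quantity.
EOQ at $36.60 = 1256.5 (feasible in tier 1): TC = 26,950×$36.60 + (26,950/1256.5)×268 + (1256.5/2)×0.25×$36.60 = $997,866.68.
EOQ at $36.39 = 1260.1 < 24000, so use break Q=24000: TC = 26,950×$36.39 + (26,950/24000.0)×268 + (24000.0/2)×0.25×$36.39 = $1,090,181.44.
Lowest total cost among the candidates is at Q = 1256.5.

TC* ≈ $997,867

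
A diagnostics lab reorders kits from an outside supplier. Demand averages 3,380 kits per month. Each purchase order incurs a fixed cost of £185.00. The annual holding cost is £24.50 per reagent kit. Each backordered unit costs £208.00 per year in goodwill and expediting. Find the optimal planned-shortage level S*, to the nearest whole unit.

Annual demand D = 3,380 × 12 = 40,560.
With planned backorders, Q* = √(2DS/H) · √((H+B)/B).
√(2DS/H) = √(2 × 40,560 × 185 / 24.5) = 782.649.
√((H+B)/B) = √((24.5+208)/208) = 1.0573.
Q* ≈ 827.459.
S* = Q* · H/(H+B) = 827.459 × 24.5/232.5 ≈ 87.195.

S* ≈ 87 kits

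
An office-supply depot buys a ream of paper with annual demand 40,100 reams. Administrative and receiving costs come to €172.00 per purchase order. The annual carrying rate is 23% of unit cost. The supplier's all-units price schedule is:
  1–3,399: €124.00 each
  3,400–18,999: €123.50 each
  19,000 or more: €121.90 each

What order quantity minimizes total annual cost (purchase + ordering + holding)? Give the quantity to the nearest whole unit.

Holding cost per unit per year at price C is H = 0.23·C.
Evaluate total cost at each tier's feasible EOQ or, if the EOQ is below the tier, at the tier's minimum quantity.
EOQ at €124.00 = 695.5 (feasible in tier 1): TC = 40,100×€124.00 + (40,100/695.5)×172 + (695.5/2)×0.23×€124.00 = €4,992,234.72.
EOQ at €123.50 = 696.9 < 3400, so use break Q=3400: TC = 40,100×€123.50 + (40,100/3400.0)×172 + (3400.0/2)×0.23×€123.50 = €5,002,667.09.
EOQ at €121.90 = 701.4 < 19000, so use break Q=19000: TC = 40,100×€121.90 + (40,100/19000.0)×172 + (19000.0/2)×0.23×€121.90 = €5,154,904.51.
Lowest total cost is €4,992,234.72 at Q = 695.5.

Q* ≈ 695 reams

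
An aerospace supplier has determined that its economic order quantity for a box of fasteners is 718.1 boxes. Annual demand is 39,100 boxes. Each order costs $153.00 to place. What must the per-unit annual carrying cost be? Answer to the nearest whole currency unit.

Invert the EOQ relation Q*² = 2DS/H.
From Q* = √(2DS/H): H = 2DS / Q*² = 2 × 39,100 × 153 / 718.1² = 23.2022.

H ≈ $23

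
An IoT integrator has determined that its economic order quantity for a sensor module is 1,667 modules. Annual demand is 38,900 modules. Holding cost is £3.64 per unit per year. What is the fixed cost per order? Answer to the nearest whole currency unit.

Squaring Q* = √(2DS/H) gives Q*² = 2DS/H.
From Q* = √(2DS/H): S = Q*²H / (2D) = 1,667² × 3.64 / (2 × 38,900) = 130.0149.

S ≈ £130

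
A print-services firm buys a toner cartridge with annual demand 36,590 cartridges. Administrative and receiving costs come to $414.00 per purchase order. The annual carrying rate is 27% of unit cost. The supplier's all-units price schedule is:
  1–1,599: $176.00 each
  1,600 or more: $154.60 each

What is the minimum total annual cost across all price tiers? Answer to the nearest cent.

TC* ≈ $5,699,675.26

Holding cost per unit per year at price C is H = 0.27·C.
Evaluate total cost at each tier's feasible EOQ or, if the EOQ is below the tier, at the tier's minimum quantity.
EOQ at $176.00 = 798.5 (feasible in tier 1): TC = 36,590×$176.00 + (36,590/798.5)×414 + (798.5/2)×0.27×$176.00 = $6,477,783.26.
EOQ at $154.60 = 851.9 < 1600, so use break Q=1600: TC = 36,590×$154.60 + (36,590/1600.0)×414 + (1600.0/2)×0.27×$154.60 = $5,699,675.26.
Lowest total cost among the candidates is at Q = 1600.0.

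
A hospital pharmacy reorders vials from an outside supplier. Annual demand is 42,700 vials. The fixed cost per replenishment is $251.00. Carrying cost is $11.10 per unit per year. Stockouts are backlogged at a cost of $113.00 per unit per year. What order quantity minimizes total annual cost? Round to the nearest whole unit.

With planned backorders, Q* = √(2DS/H) · √((H+B)/B).
√(2DS/H) = √(2 × 42,700 × 251 / 11.1) = 1389.646.
√((H+B)/B) = √((11.1+113)/113) = 1.0480.
Q* ≈ 1456.300.

Q* ≈ 1,456 vials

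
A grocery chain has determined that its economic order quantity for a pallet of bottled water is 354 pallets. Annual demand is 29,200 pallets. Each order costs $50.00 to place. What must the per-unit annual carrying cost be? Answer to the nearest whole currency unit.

H ≈ $23

The basic EOQ model gives Q* = √(2DS/H); rearrange for the unknown.
From Q* = √(2DS/H): H = 2DS / Q*² = 2 × 29,200 × 50 / 354² = 23.3011.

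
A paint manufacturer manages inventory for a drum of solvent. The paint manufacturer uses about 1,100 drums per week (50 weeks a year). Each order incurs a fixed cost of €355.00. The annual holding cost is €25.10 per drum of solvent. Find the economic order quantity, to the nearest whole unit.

Q* ≈ 1,247 drums

Annual demand D = 1,100 × 50 = 55,000.
EOQ = √(2DS / H) = √(2 × 55,000 × 355 / 25.1).
= √(39,050,000 / 25.1) = √1,555,776.8924 ≈ 1247.308.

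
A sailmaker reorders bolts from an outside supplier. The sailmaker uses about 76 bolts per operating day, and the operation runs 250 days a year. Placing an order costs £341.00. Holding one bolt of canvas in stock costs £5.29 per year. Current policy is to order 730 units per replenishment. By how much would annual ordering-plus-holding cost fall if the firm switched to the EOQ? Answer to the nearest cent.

Extra cost ≈ £2,526.83 per year

Annual demand D = 76 × 250 = 19,000.
EOQ = √(2DS/H) = √(2 × 19,000 × 341 / 5.29) ≈ 1565.10.
Cost at Q* = (D/Q*)S + (Q*/2)H = √(2DSH) ≈ £8,279.36.
Cost at Q = 730: (19,000/730)×341 + (730/2)×5.29 = £8,875.34 + £1,930.85 = £10,806.19.
Excess = £10,806.19 − £8,279.36 = £2,526.83.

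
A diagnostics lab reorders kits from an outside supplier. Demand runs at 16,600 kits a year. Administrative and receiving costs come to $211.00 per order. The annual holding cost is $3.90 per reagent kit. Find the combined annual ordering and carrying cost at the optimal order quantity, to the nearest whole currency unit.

The optimal lot size = √(2DS/H) = √(2 × 16,600 × 211 / 3.9) ≈ 1340.23.
At the optimum the two cost components are equal, so total cost = 2·(Q*/2)H = Q*·H.
Minimum total = √(2DSH) = √(2 × 16,600 × 211 × 3.9) ≈ 5226.881.

TC* ≈ $5,227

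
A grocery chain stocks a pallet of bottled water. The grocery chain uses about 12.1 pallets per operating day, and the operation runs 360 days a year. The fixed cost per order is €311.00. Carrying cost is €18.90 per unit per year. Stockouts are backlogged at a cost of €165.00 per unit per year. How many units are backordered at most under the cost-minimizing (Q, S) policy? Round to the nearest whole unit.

S* ≈ 41 pallets

Annual demand D = 12.1 × 360 = 4,356.
With planned backorders, Q* = √(2DS/H) · √((H+B)/B).
√(2DS/H) = √(2 × 4,356 × 311 / 18.9) = 378.624.
√((H+B)/B) = √((18.9+165)/165) = 1.0557.
Q* ≈ 399.721.
S* = Q* · H/(H+B) = 399.721 × 18.9/183.9 ≈ 41.081.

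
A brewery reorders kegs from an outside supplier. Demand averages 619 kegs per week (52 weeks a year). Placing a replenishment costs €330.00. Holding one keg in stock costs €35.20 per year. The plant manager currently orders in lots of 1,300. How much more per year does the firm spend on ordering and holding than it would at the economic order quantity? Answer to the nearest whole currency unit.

Extra cost ≈ €3,705 per year

Annual demand D = 619 × 52 = 32,188.
EOQ = √(2DS/H) = √(2 × 32,188 × 330 / 35.2) ≈ 776.87.
Cost at Q* = (D/Q*)S + (Q*/2)H = √(2DSH) ≈ €27,345.78.
Cost at Q = 1,300: (32,188/1,300)×330 + (1,300/2)×35.2 = €8,170.80 + €22,880.00 = €31,050.80.
Excess = €31,050.80 − €27,345.78 = €3,705.02.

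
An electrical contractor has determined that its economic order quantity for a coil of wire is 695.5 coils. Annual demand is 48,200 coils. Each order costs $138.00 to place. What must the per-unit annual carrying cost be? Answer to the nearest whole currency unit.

H ≈ $28

Squaring Q* = √(2DS/H) gives Q*² = 2DS/H.
From Q* = √(2DS/H): H = 2DS / Q*² = 2 × 48,200 × 138 / 695.5² = 27.5018.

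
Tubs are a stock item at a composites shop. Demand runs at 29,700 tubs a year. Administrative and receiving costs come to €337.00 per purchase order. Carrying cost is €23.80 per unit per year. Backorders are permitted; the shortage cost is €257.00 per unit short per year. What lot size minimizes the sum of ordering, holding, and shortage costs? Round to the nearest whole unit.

Q* ≈ 959 tubs

With planned backorders, Q* = √(2DS/H) · √((H+B)/B).
√(2DS/H) = √(2 × 29,700 × 337 / 23.8) = 917.106.
√((H+B)/B) = √((23.8+257)/257) = 1.0453.
Q* ≈ 958.631.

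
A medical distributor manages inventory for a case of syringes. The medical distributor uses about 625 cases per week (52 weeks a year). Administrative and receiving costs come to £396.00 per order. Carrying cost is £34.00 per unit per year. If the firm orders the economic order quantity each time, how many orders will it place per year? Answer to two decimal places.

N ≈ 37.35 orders per year

Annual demand D = 625 × 52 = 32,500.
EOQ = √(2DS/H) = √(2 × 32,500 × 396 / 34) ≈ 870.09.
Orders per year = D / Q* = 32,500 / 870.09 ≈ 37.352.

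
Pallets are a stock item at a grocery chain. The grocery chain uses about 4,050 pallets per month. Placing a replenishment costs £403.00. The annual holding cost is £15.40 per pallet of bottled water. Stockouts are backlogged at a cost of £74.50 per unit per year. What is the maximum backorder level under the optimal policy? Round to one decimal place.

S* ≈ 300.1 pallets

Annual demand D = 4,050 × 12 = 48,600.
With planned backorders, Q* = √(2DS/H) · √((H+B)/B).
√(2DS/H) = √(2 × 48,600 × 403 / 15.4) = 1594.870.
√((H+B)/B) = √((15.4+74.5)/74.5) = 1.0985.
Q* ≈ 1751.971.
S* = Q* · H/(H+B) = 1751.971 × 15.4/89.9 ≈ 300.115.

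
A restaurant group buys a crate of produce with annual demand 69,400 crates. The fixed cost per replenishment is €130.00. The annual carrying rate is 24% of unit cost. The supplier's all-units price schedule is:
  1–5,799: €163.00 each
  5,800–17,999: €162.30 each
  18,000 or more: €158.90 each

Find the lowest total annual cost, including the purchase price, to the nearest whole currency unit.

TC* ≈ €11,338,768

Holding cost per unit per year at price C is H = 0.24·C.
Evaluate total cost at each tier's feasible EOQ or, if the EOQ is below the tier, at the tier's minimum quantity.
EOQ at €163.00 = 679.2 (feasible in tier 1): TC = 69,400×€163.00 + (69,400/679.2)×130 + (679.2/2)×0.24×€163.00 = €11,338,768.43.
EOQ at €162.30 = 680.6 < 5800, so use break Q=5800: TC = 69,400×€162.30 + (69,400/5800.0)×130 + (5800.0/2)×0.24×€162.30 = €11,378,136.32.
EOQ at €158.90 = 687.9 < 18000, so use break Q=18000: TC = 69,400×€158.90 + (69,400/18000.0)×130 + (18000.0/2)×0.24×€158.90 = €11,371,385.22.
Lowest total cost among the candidates is at Q = 679.2.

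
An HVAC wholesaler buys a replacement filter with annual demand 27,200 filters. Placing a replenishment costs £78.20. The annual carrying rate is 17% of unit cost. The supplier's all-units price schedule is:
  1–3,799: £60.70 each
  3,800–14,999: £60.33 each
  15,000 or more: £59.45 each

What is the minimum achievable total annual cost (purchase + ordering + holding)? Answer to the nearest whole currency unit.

Holding cost per unit per year at price C is H = 0.17·C.
For each price level, check whether its EOQ is feasible; otherwise the best quantity at that price is the breakpoint.
EOQ at £60.70 = 642.1 (feasible in tier 1): TC = 27,200×£60.70 + (27,200/642.1)×78.2 + (642.1/2)×0.17×£60.70 = £1,657,665.55.
EOQ at £60.33 = 644.0 < 3800, so use break Q=3800: TC = 27,200×£60.33 + (27,200/3800.0)×78.2 + (3800.0/2)×0.17×£60.33 = £1,661,022.34.
EOQ at £59.45 = 648.8 < 15000, so use break Q=15000: TC = 27,200×£59.45 + (27,200/15000.0)×78.2 + (15000.0/2)×0.17×£59.45 = £1,692,980.55.
Lowest total cost among the candidates is at Q = 642.1.

TC* ≈ £1,657,666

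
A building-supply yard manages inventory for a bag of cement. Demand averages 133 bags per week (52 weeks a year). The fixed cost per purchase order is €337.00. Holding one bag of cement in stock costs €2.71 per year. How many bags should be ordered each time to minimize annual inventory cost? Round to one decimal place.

Annual demand D = 133 × 52 = 6,916.
EOQ = √(2DS / H) = √(2 × 6,916 × 337 / 2.71).
= √(4,661,384 / 2.71) = √1,720,067.8967 ≈ 1311.514.

Q* ≈ 1,311.5 bags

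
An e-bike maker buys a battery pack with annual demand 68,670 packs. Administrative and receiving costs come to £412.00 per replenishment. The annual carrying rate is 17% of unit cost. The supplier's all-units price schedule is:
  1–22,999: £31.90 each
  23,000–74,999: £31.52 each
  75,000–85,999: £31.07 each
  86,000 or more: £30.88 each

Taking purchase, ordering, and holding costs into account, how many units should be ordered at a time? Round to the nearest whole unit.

Q* ≈ 3,230 packs

Holding cost per unit per year at price C is H = 0.17·C.
For each price level, check whether its EOQ is feasible; otherwise the best quantity at that price is the breakpoint.
EOQ at £31.90 = 3230.2 (feasible in tier 1): TC = 68,670×£31.90 + (68,670/3230.2)×412 + (3230.2/2)×0.17×£31.90 = £2,208,090.29.
EOQ at £31.52 = 3249.6 < 23000, so use break Q=23000: TC = 68,670×£31.52 + (68,670/23000.0)×412 + (23000.0/2)×0.17×£31.52 = £2,227,330.09.
EOQ at £31.07 = 3273.0 < 75000, so use break Q=75000: TC = 68,670×£31.07 + (68,670/75000.0)×412 + (75000.0/2)×0.17×£31.07 = £2,332,025.38.
EOQ at £30.88 = 3283.1 < 86000, so use break Q=86000: TC = 68,670×£30.88 + (68,670/86000.0)×412 + (86000.0/2)×0.17×£30.88 = £2,346,591.38.
Lowest total cost is £2,208,090.29 at Q = 3230.2.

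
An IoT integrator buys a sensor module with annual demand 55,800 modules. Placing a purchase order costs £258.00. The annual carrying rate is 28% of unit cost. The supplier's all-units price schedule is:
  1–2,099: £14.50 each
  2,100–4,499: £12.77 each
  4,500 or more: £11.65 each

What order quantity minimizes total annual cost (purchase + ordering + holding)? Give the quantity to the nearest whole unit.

Holding cost per unit per year at price C is H = 0.28·C.
For each price level, check whether its EOQ is feasible; otherwise the best quantity at that price is the breakpoint.
Tier 1 (£14.50): EOQ = 2663.0 exceeds tier's upper bound 2099, so this tier is dominated.
EOQ at £12.77 = 2837.7 (feasible in tier 2): TC = 55,800×£12.77 + (55,800/2837.7)×258 + (2837.7/2)×0.28×£12.77 = £722,712.50.
EOQ at £11.65 = 2971.0 < 4500, so use break Q=4500: TC = 55,800×£11.65 + (55,800/4500.0)×258 + (4500.0/2)×0.28×£11.65 = £660,608.70.
Lowest total cost is £660,608.70 at Q = 4500.0.

Q* ≈ 4,500 modules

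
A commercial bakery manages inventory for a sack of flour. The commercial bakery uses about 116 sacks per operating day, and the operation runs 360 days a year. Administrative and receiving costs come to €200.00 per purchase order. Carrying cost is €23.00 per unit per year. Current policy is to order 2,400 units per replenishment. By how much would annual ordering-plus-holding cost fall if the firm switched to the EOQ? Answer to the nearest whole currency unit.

Extra cost ≈ €11,479 per year

Annual demand D = 116 × 360 = 41,760.
EOQ = √(2DS/H) = √(2 × 41,760 × 200 / 23) ≈ 852.21.
Cost at Q* = (D/Q*)S + (Q*/2)H = √(2DSH) ≈ €19,600.82.
Cost at Q = 2,400: (41,760/2,400)×200 + (2,400/2)×23 = €3,480.00 + €27,600.00 = €31,080.00.
Excess = €31,080.00 − €19,600.82 = €11,479.18.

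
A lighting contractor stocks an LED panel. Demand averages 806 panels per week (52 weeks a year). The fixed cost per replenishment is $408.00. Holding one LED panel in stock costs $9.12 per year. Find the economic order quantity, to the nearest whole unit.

Annual demand D = 806 × 52 = 41,912.
EOQ = √(2DS / H) = √(2 × 41,912 × 408 / 9.12).
= √(34,200,192 / 9.12) = √3,750,021.0526 ≈ 1936.497.

Q* ≈ 1,936 panels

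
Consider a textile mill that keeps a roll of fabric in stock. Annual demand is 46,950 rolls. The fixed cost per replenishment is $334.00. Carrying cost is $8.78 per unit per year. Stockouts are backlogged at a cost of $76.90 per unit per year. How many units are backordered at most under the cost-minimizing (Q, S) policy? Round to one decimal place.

S* ≈ 204.4 rolls

With planned backorders, Q* = √(2DS/H) · √((H+B)/B).
√(2DS/H) = √(2 × 46,950 × 334 / 8.78) = 1889.987.
√((H+B)/B) = √((8.78+76.9)/76.9) = 1.0555.
Q* ≈ 1994.965.
S* = Q* · H/(H+B) = 1994.965 × 8.78/85.68 ≈ 204.433.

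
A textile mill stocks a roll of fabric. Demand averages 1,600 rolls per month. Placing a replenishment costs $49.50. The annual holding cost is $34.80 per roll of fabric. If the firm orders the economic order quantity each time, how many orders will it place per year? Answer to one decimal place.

N ≈ 82.2 orders per year

Annual demand D = 1,600 × 12 = 19,200.
Q* = √(2DS/H) = √(2 × 19,200 × 49.5 / 34.8) ≈ 233.71.
Orders per year = D / Q* = 19,200 / 233.71 ≈ 82.153.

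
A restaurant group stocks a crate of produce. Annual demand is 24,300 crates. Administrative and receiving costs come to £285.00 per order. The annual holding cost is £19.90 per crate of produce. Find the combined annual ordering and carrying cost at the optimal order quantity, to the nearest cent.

TC* ≈ £16,602.26

The optimal lot size = √(2DS/H) = √(2 × 24,300 × 285 / 19.9) ≈ 834.28.
At the optimum the two cost components are equal, so total cost = 2·(Q*/2)H = Q*·H.
Minimum total = √(2DSH) = √(2 × 24,300 × 285 × 19.9) ≈ 16602.256.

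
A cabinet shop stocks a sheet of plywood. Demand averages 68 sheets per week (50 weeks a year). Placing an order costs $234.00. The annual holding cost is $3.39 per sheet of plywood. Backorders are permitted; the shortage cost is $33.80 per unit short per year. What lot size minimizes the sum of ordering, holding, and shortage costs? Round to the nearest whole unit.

Annual demand D = 68 × 50 = 3,400.
With planned backorders, Q* = √(2DS/H) · √((H+B)/B).
√(2DS/H) = √(2 × 3,400 × 234 / 3.39) = 685.114.
√((H+B)/B) = √((3.39+33.8)/33.8) = 1.0489.
Q* ≈ 718.650.

Q* ≈ 719 sheets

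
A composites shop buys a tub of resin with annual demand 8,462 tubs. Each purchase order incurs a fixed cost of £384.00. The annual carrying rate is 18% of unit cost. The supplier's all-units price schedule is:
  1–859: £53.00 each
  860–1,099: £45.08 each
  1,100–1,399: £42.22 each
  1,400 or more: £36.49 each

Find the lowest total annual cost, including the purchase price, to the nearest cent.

TC* ≈ £315,697.13

Holding cost per unit per year at price C is H = 0.18·C.
Candidates are each tier's EOQ (if it falls in that tier) and each price-break quantity.
EOQ at £53.00 = 825.4 (feasible in tier 1): TC = 8,462×£53.00 + (8,462/825.4)×384 + (825.4/2)×0.18×£53.00 = £456,359.93.
EOQ at £45.08 = 894.9 (feasible in tier 2): TC = 8,462×£45.08 + (8,462/894.9)×384 + (894.9/2)×0.18×£45.08 = £388,728.78.
EOQ at £42.22 = 924.7 < 1100, so use break Q=1100: TC = 8,462×£42.22 + (8,462/1100.0)×384 + (1100.0/2)×0.18×£42.22 = £364,399.43.
EOQ at £36.49 = 994.7 < 1400, so use break Q=1400: TC = 8,462×£36.49 + (8,462/1400.0)×384 + (1400.0/2)×0.18×£36.49 = £315,697.13.
Lowest total cost among the candidates is at Q = 1400.0.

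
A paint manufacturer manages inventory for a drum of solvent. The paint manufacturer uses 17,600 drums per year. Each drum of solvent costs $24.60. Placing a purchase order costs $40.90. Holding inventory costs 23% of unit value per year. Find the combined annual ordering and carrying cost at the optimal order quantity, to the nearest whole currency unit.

TC* ≈ $2,854

Holding cost H = 0.23 × $24.60 = $5.6580 per unit per year.
The optimal lot size = √(2DS/H) = √(2 × 17,600 × 40.9 / 5.658) ≈ 504.43.
At the optimum the two cost components are equal, so total cost = 2·(Q*/2)H = Q*·H.
Minimum total = √(2DSH) = √(2 × 17,600 × 40.9 × 5.658) ≈ 2854.069.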